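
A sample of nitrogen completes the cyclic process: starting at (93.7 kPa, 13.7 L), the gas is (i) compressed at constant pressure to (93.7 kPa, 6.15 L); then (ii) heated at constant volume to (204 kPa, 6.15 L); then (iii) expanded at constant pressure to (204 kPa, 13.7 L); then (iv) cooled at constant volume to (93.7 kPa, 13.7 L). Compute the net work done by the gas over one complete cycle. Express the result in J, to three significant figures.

Constant-volume legs do no work.
W(i) = (93.7)(6.15 − 13.7) = -707.4 J; W(iii) = (204)(13.7 − 6.15) = 1540 J.
W_net = -707.4 + 1540 = 832.8 J (the clockwise enclosed area).

W_net ≈ 833 J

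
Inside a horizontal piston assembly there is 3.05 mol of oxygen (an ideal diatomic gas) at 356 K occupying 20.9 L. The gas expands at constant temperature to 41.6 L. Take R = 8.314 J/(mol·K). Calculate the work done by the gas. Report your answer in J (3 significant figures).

Isothermal: W = nRT ln(V₂/V₁).
W = (3.05)(8.314)(356) × ln(41.6/20.9)
  = 9027 × 0.6884
W_by_gas = 6214 J.

W ≈ 6210 J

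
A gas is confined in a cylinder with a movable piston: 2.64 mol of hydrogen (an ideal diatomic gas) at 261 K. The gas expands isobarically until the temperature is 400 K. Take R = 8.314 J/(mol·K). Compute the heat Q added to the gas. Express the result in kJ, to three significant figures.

Isobaric: W = nRΔT = (2.64)(8.314)(139) = 3051 J.
ΔU = nCᵥΔT with Cᵥ = 5R/2: ΔU = (2.64)(20.79)(139) = 7627 J.
Q = ΔU + W = 7627 + 3051 = 10678 J.

Q ≈ 10.7 kJ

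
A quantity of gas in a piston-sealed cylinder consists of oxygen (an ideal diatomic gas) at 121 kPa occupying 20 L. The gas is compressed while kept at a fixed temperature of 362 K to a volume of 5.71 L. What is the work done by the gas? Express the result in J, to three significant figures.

Isothermal: W = nRT ln(V₂/V₁) = P₁V₁ ln(V₂/V₁).
P₁V₁ = (121 kPa)(20 L) = 2420 J.
W = 2420 × ln(5.71/20) = 2420 × -1.254
W_by_gas = -3034 J.

W ≈ -3030 J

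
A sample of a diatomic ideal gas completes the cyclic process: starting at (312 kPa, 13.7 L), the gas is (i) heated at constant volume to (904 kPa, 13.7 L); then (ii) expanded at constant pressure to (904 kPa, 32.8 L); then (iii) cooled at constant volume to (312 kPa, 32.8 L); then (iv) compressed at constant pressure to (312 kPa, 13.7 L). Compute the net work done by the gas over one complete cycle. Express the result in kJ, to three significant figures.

W_net ≈ 11.3 kJ

Constant-volume legs do no work.
W(ii) = (904)(32.8 − 13.7) = 17266 J; W(iv) = (312)(13.7 − 32.8) = -5959 J.
W_net = 17266 − 5959 = 11307 J (the clockwise enclosed area).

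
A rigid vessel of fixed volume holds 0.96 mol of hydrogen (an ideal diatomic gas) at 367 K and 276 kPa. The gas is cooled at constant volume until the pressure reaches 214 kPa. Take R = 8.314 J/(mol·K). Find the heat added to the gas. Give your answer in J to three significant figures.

Q ≈ -1650 J

Constant volume ⇒ W = 0, so Q = ΔU = nCᵥΔT with Cᵥ = 5R/2 = 20.79 J/(mol·K).
At constant V, T₂/T₁ = P₂/P₁ ⇒ ΔT = T₁(P₂/P₁ − 1) = 367·(214/276 − 1) = -82.44 K.
ΔU = (0.96)(20.79)(-82.44) = -1645 J.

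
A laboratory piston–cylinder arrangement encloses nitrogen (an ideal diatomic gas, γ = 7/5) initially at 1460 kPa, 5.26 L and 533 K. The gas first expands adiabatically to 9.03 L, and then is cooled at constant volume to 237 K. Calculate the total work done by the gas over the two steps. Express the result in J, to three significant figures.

W_total ≈ 3730 J

Step 1 (adiabatic): W = (P₁V₁ − P₂V₂)/(γ−1) = (7680 − 6187)/0.4 = 3732 J.
Step 2 (isochoric): W = 0 (constant volume).
W_total = 3732 + 0 = 3732 J.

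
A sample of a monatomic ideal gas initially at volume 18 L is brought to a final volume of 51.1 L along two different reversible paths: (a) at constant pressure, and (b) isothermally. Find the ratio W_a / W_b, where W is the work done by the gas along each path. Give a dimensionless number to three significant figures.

W_a / W_b ≈ 1.76

Path (a) isobaric: W = P₁(V₂ − V₁) → W_a/(P₁V₁) = 1.839.
Path (b) isothermal: W = P₁V₁ ln(V₂/V₁) → W_b/(P₁V₁) = 1.043.
W_a / W_b = 1.839 / 1.043 = 1.762.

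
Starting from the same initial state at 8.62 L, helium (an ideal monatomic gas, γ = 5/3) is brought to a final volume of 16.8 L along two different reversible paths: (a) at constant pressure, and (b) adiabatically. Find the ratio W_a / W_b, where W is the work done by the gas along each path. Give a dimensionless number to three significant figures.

W_a / W_b ≈ 1.76

Path (a) isobaric: W = P₁(V₂ − V₁) → W_a/(P₁V₁) = 0.949.
Path (b) adiabatic: W = P₁V₁(1 − (V₁/V₂)^(γ−1))/(γ−1) → W_b/(P₁V₁) = 0.5386.
W_a / W_b = 0.949 / 0.5386 = 1.762.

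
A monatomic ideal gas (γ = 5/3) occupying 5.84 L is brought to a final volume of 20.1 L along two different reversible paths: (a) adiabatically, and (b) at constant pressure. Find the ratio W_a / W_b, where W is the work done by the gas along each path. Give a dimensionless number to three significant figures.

W_a / W_b ≈ 0.345

Path (a) adiabatic: W = P₁V₁(1 − (V₁/V₂)^(γ−1))/(γ−1) → W_a/(P₁V₁) = 0.842.
Path (b) isobaric: W = P₁(V₂ − V₁) → W_b/(P₁V₁) = 2.442.
W_a / W_b = 0.842 / 2.442 = 0.3448.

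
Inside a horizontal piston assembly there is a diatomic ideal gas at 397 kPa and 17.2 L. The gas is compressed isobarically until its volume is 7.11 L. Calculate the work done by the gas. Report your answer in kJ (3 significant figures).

Isobaric: W = P ΔV.
W = (397 kPa)(7.11 − 17.2 L) = (397)(-10.09) = -4006 J.

W ≈ -4.01 kJ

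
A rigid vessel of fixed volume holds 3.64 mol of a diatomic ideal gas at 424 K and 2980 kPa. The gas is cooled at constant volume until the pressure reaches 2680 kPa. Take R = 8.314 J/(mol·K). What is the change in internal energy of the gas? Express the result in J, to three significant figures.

ΔU ≈ -3230 J

Constant volume ⇒ W = 0, so Q = ΔU = nCᵥΔT with Cᵥ = 5R/2 = 20.79 J/(mol·K).
At constant V, T₂/T₁ = P₂/P₁ ⇒ ΔT = T₁(P₂/P₁ − 1) = 424·(2680/2980 − 1) = -42.68 K.
ΔU = (3.64)(20.79)(-42.68) = -3229 J.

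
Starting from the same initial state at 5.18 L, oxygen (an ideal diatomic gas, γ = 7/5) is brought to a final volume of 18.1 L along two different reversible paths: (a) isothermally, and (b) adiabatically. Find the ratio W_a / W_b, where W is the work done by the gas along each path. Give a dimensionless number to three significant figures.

Path (a) isothermal: W = P₁V₁ ln(V₂/V₁) → W_a/(P₁V₁) = 1.251.
Path (b) adiabatic: W = P₁V₁(1 − (V₁/V₂)^(γ−1))/(γ−1) → W_b/(P₁V₁) = 0.9843.
W_a / W_b = 1.251 / 0.9843 = 1.271.

W_a / W_b ≈ 1.27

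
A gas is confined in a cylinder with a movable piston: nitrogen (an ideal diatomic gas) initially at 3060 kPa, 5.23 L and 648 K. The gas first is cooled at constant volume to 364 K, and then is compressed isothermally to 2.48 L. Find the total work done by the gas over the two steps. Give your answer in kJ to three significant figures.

Step 1 (isochoric): W = 0 (constant volume).
After step 1: P = 1719 kPa (V unchanged).
Step 2 (isothermal): W = P₁V₁ ln(V₂/V₁) = (8990) ln(2.48/5.23) = -6708 J.
W_total = 0 − 6708 = -6708 J.

W_total ≈ -6.71 kJ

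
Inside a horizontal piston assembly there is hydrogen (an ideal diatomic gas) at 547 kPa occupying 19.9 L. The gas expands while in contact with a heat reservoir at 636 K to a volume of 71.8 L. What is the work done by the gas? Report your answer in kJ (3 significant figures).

Isothermal: W = nRT ln(V₂/V₁) = P₁V₁ ln(V₂/V₁).
P₁V₁ = (547 kPa)(19.9 L) = 10885 J.
W = 10885 × ln(71.8/19.9) = 10885 × 1.283
W_by_gas = 13968 J.

W ≈ 14.0 kJ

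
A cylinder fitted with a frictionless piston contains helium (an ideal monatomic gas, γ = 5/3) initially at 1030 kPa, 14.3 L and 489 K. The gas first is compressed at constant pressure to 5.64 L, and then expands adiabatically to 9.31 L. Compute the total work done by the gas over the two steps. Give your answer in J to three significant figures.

W_total ≈ -6440 J

Step 1 (isobaric): W = PΔV = (1030 kPa)(5.64 − 14.3 L) = -8920 J.
After step 1: P = 1030 kPa, V = 5.64 L, T = 192.9 K.
Step 2 (adiabatic): W = (P₁V₁ − P₂V₂)/(γ−1) = (5809 − 4159)/0.667 = 2475 J.
W_total = -8920 + 2475 = -6445 J.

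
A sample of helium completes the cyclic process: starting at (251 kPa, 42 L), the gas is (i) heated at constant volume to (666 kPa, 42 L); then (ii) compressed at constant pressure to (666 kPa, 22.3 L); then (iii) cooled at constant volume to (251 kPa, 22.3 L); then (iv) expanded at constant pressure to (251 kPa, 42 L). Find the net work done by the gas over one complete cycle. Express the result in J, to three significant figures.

Constant-volume legs do no work.
W(ii) = (666)(22.3 − 42) = -13120 J; W(iv) = (251)(42 − 22.3) = 4945 J.
W_net = -13120 + 4945 = -8175 J (the counter-clockwise enclosed area).

W_net ≈ -8180 J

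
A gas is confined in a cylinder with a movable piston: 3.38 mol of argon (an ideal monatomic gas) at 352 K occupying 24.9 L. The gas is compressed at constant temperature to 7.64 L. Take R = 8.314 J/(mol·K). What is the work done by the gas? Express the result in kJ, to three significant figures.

Isothermal: W = nRT ln(V₂/V₁).
W = (3.38)(8.314)(352) × ln(7.64/24.9)
  = 9892 × -1.181
W_by_gas = -11687 J.

W ≈ -11.7 kJ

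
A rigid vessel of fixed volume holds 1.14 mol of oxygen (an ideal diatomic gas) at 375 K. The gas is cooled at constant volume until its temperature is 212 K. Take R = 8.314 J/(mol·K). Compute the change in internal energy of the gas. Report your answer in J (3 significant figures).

ΔU ≈ -3860 J

Constant volume ⇒ W = 0, so Q = ΔU = nCᵥΔT with Cᵥ = 5R/2 = 20.79 J/(mol·K).
ΔU = (1.14)(20.79)(212 − 375) = -3862 J.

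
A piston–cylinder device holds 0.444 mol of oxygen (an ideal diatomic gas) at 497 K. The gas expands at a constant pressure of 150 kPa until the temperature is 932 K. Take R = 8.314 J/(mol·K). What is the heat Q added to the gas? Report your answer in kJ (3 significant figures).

Isobaric: W = nRΔT = (0.444)(8.314)(435) = 1606 J.
ΔU = nCᵥΔT with Cᵥ = 5R/2: ΔU = (0.444)(20.79)(435) = 4014 J.
Q = ΔU + W = 4014 + 1606 = 5620 J.

Q ≈ 5.62 kJ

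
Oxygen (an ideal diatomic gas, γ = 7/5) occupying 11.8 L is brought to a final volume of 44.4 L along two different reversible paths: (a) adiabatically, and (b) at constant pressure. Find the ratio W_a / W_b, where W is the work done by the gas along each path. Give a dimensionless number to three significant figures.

W_a / W_b ≈ 0.372

Path (a) adiabatic: W = P₁V₁(1 − (V₁/V₂)^(γ−1))/(γ−1) → W_a/(P₁V₁) = 1.029.
Path (b) isobaric: W = P₁(V₂ − V₁) → W_b/(P₁V₁) = 2.763.
W_a / W_b = 1.029 / 2.763 = 0.3723.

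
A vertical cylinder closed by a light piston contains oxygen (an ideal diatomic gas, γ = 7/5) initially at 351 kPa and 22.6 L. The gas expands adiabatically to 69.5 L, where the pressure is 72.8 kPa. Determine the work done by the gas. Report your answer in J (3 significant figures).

Adiabatic: W = (P₁V₁ − P₂V₂)/(γ − 1) with γ = 7/5.
P₁V₁ = 7933 J, P₂V₂ = 5060 J.
W = (7933 − 5060) / 0.4 = 7183 J.

W ≈ 7180 J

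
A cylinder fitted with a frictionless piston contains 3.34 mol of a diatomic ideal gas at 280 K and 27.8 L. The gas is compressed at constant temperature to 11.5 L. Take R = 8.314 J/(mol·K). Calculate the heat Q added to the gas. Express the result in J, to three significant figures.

Q ≈ -6860 J

Isothermal ⇒ ΔU = 0, so Q = W = nRT ln(V₂/V₁).
Q = (3.34)(8.314)(280) ln(11.5/27.8) = 7775 × -0.8827 = -6863 J.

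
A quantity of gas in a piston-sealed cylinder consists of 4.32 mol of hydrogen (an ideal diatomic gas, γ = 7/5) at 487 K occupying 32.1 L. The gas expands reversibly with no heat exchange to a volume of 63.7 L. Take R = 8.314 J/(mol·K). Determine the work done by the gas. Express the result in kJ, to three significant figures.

Adiabatic: TV^(γ−1) = const with γ = 7/5.
T₂ = T₁ (V₁/V₂)^(γ−1) = 487 × (32.1/63.7)^0.4 = 487 × 0.7602 = 370.2 K.
W_by = nCᵥ(T₁ − T₂) = (4.32)(20.79)(487 − 370.2) = 10485 J.

W ≈ 10.5 kJ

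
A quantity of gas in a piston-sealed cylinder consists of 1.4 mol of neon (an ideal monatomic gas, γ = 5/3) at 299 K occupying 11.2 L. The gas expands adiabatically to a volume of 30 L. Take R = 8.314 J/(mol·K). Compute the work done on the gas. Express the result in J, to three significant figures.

Adiabatic: TV^(γ−1) = const with γ = 5/3.
T₂ = T₁ (V₁/V₂)^(γ−1) = 299 × (11.2/30)^0.667 = 299 × 0.5185 = 155 K.
W_by = nCᵥ(T₁ − T₂) = (1.4)(12.47)(299 − 155) = 2514 J.
Work on gas = −W_by = -2514 J.

W ≈ -2510 J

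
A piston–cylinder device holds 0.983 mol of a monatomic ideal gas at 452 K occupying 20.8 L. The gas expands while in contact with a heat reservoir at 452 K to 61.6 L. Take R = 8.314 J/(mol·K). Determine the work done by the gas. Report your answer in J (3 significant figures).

Isothermal: W = nRT ln(V₂/V₁).
W = (0.983)(8.314)(452) × ln(61.6/20.8)
  = 3694 × 1.086
W_by_gas = 4011 J.

W ≈ 4010 J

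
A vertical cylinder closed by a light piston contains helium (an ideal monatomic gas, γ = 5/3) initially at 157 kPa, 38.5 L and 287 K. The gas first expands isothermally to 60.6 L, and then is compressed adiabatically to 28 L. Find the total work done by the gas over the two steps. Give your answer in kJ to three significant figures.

W_total ≈ -3.36 kJ

Step 1 (isothermal): W = P₁V₁ ln(V₂/V₁) = (6044) ln(60.6/38.5) = 2742 J.
After step 1: P = 99.74 kPa, V = 60.6 L, T = 287 K.
Step 2 (adiabatic): W = (P₁V₁ − P₂V₂)/(γ−1) = (6044 − 10114)/0.667 = -6104 J.
W_total = 2742 − 6104 = -3362 J.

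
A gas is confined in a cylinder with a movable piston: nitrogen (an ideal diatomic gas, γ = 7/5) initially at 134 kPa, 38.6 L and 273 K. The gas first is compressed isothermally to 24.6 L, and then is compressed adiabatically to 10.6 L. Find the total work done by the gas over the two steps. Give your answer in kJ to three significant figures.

W_total ≈ -7.51 kJ

Step 1 (isothermal): W = P₁V₁ ln(V₂/V₁) = (5172) ln(24.6/38.6) = -2330 J.
After step 1: P = 210.3 kPa, V = 24.6 L, T = 273 K.
Step 2 (adiabatic): W = (P₁V₁ − P₂V₂)/(γ−1) = (5172 − 7243)/0.4 = -5178 J.
W_total = -2330 − 5178 = -7508 J.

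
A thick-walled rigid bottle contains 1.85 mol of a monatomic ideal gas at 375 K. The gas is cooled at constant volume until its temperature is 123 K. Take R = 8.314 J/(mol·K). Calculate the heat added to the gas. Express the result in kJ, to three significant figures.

Q ≈ -5.81 kJ

Constant volume ⇒ W = 0, so Q = ΔU = nCᵥΔT with Cᵥ = 3R/2 = 12.47 J/(mol·K).
ΔU = (1.85)(12.47)(123 − 375) = -5814 J.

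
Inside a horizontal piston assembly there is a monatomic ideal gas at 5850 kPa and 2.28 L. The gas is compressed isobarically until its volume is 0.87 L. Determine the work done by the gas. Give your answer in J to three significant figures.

W ≈ -8250 J

Isobaric: W = P ΔV.
W = (5850 kPa)(0.87 − 2.28 L) = (5850)(-1.41) = -8248 J.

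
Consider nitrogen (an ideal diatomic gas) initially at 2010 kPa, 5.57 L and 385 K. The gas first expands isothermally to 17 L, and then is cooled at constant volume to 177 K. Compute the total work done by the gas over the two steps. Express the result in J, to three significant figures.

Step 1 (isothermal): W = P₁V₁ ln(V₂/V₁) = (11196) ln(17/5.57) = 12492 J.
Step 2 (isochoric): W = 0 (constant volume).
W_total = 12492 + 0 = 12492 J.

W_total ≈ 12500 J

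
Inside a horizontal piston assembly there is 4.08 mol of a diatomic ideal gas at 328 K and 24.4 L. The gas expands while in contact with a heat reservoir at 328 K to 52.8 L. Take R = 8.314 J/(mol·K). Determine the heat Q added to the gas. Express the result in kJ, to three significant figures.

Isothermal ⇒ ΔU = 0, so Q = W = nRT ln(V₂/V₁).
Q = (4.08)(8.314)(328) ln(52.8/24.4) = 11126 × 0.7719 = 8589 J.

Q ≈ 8.59 kJ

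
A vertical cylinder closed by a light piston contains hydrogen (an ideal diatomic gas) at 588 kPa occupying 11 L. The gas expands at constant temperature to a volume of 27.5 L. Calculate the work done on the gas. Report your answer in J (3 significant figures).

W ≈ -5930 J

Isothermal: W = nRT ln(V₂/V₁) = P₁V₁ ln(V₂/V₁).
P₁V₁ = (588 kPa)(11 L) = 6468 J.
W = 6468 × ln(27.5/11) = 6468 × 0.9163
W_by_gas = 5927 J; work on gas = −W_by = -5927 J.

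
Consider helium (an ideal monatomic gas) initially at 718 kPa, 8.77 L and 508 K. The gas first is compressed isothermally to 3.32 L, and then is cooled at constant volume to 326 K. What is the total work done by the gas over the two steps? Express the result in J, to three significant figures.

Step 1 (isothermal): W = P₁V₁ ln(V₂/V₁) = (6297) ln(3.32/8.77) = -6117 J.
Step 2 (isochoric): W = 0 (constant volume).
W_total = -6117 + 0 = -6117 J.

W_total ≈ -6120 J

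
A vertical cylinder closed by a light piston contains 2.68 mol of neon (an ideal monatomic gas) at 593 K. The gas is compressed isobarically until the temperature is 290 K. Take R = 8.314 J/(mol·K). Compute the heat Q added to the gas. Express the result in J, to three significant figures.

Q ≈ -16900 J

Isobaric: W = nRΔT = (2.68)(8.314)(-303) = -6751 J.
ΔU = nCᵥΔT with Cᵥ = 3R/2: ΔU = (2.68)(12.47)(-303) = -10127 J.
Q = ΔU + W = -10127 − 6751 = -16878 J.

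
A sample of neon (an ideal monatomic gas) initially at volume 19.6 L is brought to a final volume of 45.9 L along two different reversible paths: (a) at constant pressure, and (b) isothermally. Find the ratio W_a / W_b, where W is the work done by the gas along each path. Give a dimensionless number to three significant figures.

W_a / W_b ≈ 1.58

Path (a) isobaric: W = P₁(V₂ − V₁) → W_a/(P₁V₁) = 1.342.
Path (b) isothermal: W = P₁V₁ ln(V₂/V₁) → W_b/(P₁V₁) = 0.8509.
W_a / W_b = 1.342 / 0.8509 = 1.577.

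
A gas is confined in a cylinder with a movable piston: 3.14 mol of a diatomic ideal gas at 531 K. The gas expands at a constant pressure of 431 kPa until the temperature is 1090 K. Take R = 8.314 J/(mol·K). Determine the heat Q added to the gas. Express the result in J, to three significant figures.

Isobaric: W = nRΔT = (3.14)(8.314)(559) = 14593 J.
ΔU = nCᵥΔT with Cᵥ = 5R/2: ΔU = (3.14)(20.79)(559) = 36483 J.
Q = ΔU + W = 36483 + 14593 = 51076 J.

Q ≈ 51100 J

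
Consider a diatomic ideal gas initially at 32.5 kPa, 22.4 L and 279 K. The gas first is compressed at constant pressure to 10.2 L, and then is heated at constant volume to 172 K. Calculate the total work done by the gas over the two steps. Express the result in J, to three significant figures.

W_total ≈ -396 J

Step 1 (isobaric): W = PΔV = (32.5 kPa)(10.2 − 22.4 L) = -396.5 J.
Step 2 (isochoric): W = 0 (constant volume).
W_total = -396.5 + 0 = -396.5 J.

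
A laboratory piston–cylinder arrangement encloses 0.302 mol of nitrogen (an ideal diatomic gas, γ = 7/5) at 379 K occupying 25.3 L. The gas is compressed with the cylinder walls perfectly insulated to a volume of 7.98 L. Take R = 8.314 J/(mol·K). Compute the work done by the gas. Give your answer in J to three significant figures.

Adiabatic: TV^(γ−1) = const with γ = 7/5.
T₂ = T₁ (V₁/V₂)^(γ−1) = 379 × (25.3/7.98)^0.4 = 379 × 1.587 = 601.3 K.
W_by = nCᵥ(T₁ − T₂) = (0.302)(20.79)(379 − 601.3) = -1395 J.

W ≈ -1400 J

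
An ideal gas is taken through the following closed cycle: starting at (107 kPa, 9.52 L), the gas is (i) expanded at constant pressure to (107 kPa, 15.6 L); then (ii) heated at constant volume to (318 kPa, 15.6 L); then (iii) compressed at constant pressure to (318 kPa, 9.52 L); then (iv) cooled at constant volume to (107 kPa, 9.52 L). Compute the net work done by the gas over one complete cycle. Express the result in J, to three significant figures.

W_net ≈ -1280 J

Constant-volume legs do no work.
W(i) = (107)(15.6 − 9.52) = 650.6 J; W(iii) = (318)(9.52 − 15.6) = -1933 J.
W_net = 650.6 − 1933 = -1283 J (the counter-clockwise enclosed area).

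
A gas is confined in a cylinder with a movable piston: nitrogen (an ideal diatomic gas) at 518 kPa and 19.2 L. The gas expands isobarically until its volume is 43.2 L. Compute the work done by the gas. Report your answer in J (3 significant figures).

Isobaric: W = P ΔV.
W = (518 kPa)(43.2 − 19.2 L) = (518)(24) = 12432 J.

W ≈ 12400 J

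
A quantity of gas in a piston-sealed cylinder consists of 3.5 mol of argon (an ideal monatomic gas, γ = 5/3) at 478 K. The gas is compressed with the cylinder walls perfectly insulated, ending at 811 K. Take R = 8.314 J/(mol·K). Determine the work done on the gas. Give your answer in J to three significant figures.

Adiabatic ⇒ Q = 0, so W_by = −ΔU = nCᵥ(T₁ − T₂).
Cᵥ = 3R/2 = 12.47 J/(mol·K).
W = (3.5)(12.47)(478 − 811) = -14535 J.
Work on gas = −W_by = 14535 J.

W ≈ 14500 J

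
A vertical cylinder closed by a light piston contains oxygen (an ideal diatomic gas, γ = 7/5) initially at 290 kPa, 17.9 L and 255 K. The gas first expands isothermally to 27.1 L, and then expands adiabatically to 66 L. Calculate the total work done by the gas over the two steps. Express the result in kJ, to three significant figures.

W_total ≈ 6.04 kJ

Step 1 (isothermal): W = P₁V₁ ln(V₂/V₁) = (5191) ln(27.1/17.9) = 2153 J.
After step 1: P = 191.5 kPa, V = 27.1 L, T = 255 K.
Step 2 (adiabatic): W = (P₁V₁ − P₂V₂)/(γ−1) = (5191 − 3636)/0.4 = 3888 J.
W_total = 2153 + 3888 = 6040 J.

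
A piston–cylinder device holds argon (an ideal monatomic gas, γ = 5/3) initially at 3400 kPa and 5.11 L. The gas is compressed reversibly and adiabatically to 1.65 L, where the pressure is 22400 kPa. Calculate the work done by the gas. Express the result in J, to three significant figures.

Adiabatic: W = (P₁V₁ − P₂V₂)/(γ − 1) with γ = 5/3.
P₁V₁ = 17374 J, P₂V₂ = 36960 J.
W = (17374 − 36960) / 0.6667 = -29379 J.

W ≈ -29400 J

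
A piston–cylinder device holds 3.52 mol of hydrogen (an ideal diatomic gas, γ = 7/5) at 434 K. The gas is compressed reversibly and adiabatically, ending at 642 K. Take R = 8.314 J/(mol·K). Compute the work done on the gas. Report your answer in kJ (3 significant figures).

Adiabatic ⇒ Q = 0, so W_by = −ΔU = nCᵥ(T₁ − T₂).
Cᵥ = 5R/2 = 20.79 J/(mol·K).
W = (3.52)(20.79)(434 − 642) = -15218 J.
Work on gas = −W_by = 15218 J.

W ≈ 15.2 kJ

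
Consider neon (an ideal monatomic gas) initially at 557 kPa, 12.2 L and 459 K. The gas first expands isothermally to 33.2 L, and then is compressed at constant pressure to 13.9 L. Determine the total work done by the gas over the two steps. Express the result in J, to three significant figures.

Step 1 (isothermal): W = P₁V₁ ln(V₂/V₁) = (6795) ln(33.2/12.2) = 6803 J.
After step 1: P = 204.7 kPa, V = 33.2 L, T = 459 K.
Step 2 (isobaric): W = PΔV = (204.7 kPa)(13.9 − 33.2 L) = -3950 J.
W_total = 6803 − 3950 = 2853 J.

W_total ≈ 2850 J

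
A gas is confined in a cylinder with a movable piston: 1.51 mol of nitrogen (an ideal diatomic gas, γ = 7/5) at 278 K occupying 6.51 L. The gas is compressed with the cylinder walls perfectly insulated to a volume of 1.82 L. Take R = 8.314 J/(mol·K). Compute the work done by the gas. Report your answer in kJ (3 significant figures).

Adiabatic: TV^(γ−1) = const with γ = 7/5.
T₂ = T₁ (V₁/V₂)^(γ−1) = 278 × (6.51/1.82)^0.4 = 278 × 1.665 = 462.9 K.
W_by = nCᵥ(T₁ − T₂) = (1.51)(20.79)(278 − 462.9) = -5802 J.

W ≈ -5.80 kJ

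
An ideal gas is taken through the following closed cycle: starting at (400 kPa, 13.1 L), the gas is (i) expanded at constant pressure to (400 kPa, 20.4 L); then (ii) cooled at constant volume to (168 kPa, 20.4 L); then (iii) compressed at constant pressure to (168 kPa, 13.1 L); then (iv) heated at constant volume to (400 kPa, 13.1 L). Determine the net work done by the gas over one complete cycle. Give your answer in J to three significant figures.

W_net ≈ 1690 J

Constant-volume legs do no work.
W(i) = (400)(20.4 − 13.1) = 2920 J; W(iii) = (168)(13.1 − 20.4) = -1226 J.
W_net = 2920 − 1226 = 1694 J (the clockwise enclosed area).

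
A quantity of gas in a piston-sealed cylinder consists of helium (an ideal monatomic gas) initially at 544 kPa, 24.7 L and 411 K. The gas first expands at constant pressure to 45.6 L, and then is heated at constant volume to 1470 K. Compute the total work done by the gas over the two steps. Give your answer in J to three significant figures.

W_total ≈ 11400 J

Step 1 (isobaric): W = PΔV = (544 kPa)(45.6 − 24.7 L) = 11370 J.
Step 2 (isochoric): W = 0 (constant volume).
W_total = 11370 + 0 = 11370 J.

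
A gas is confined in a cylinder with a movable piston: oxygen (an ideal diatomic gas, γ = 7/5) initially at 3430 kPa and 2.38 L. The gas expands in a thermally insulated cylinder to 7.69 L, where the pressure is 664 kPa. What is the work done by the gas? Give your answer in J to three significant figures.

Adiabatic: W = (P₁V₁ − P₂V₂)/(γ − 1) with γ = 7/5.
P₁V₁ = 8163 J, P₂V₂ = 5106 J.
W = (8163 − 5106) / 0.4 = 7643 J.

W ≈ 7640 J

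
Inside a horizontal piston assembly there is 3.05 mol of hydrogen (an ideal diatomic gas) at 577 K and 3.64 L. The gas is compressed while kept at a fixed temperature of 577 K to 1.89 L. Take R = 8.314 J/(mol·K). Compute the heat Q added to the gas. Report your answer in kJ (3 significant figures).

Isothermal ⇒ ΔU = 0, so Q = W = nRT ln(V₂/V₁).
Q = (3.05)(8.314)(577) ln(1.89/3.64) = 14631 × -0.6554 = -9590 J.

Q ≈ -9.59 kJ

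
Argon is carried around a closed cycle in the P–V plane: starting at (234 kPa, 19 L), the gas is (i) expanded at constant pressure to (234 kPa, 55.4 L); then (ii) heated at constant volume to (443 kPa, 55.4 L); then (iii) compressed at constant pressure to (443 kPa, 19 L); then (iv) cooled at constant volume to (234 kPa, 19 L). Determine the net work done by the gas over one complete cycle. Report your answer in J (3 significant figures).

W_net ≈ -7610 J

Constant-volume legs do no work.
W(i) = (234)(55.4 − 19) = 8518 J; W(iii) = (443)(19 − 55.4) = -16125 J.
W_net = 8518 − 16125 = -7608 J (the counter-clockwise enclosed area).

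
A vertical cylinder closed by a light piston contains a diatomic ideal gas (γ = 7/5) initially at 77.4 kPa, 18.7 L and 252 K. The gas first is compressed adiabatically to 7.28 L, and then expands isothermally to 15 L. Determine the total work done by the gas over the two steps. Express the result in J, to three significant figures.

Step 1 (adiabatic): W = (P₁V₁ − P₂V₂)/(γ−1) = (1447 − 2111)/0.4 = -1659 J.
After step 1: P = 290 kPa, V = 7.28 L, T = 367.5 K.
Step 2 (isothermal): W = P₁V₁ ln(V₂/V₁) = (2111) ln(15/7.28) = 1526 J.
W_total = -1659 + 1526 = -132.8 J.

W_total ≈ -133 J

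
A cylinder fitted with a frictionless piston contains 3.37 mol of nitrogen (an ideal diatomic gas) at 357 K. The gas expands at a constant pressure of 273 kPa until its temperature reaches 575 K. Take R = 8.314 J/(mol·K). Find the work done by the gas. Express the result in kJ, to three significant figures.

Isobaric: W = P ΔV = nR ΔT.
W = (3.37)(8.314)(575 − 357) = 6108 J.

W ≈ 6.11 kJ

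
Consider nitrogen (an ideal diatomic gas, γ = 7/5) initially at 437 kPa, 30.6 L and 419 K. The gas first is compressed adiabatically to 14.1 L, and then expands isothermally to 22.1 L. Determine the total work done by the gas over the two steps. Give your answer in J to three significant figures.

W_total ≈ -3950 J

Step 1 (adiabatic): W = (P₁V₁ − P₂V₂)/(γ−1) = (13372 − 18231)/0.4 = -12146 J.
After step 1: P = 1293 kPa, V = 14.1 L, T = 571.2 K.
Step 2 (isothermal): W = P₁V₁ ln(V₂/V₁) = (18231) ln(22.1/14.1) = 8193 J.
W_total = -12146 + 8193 = -3953 J.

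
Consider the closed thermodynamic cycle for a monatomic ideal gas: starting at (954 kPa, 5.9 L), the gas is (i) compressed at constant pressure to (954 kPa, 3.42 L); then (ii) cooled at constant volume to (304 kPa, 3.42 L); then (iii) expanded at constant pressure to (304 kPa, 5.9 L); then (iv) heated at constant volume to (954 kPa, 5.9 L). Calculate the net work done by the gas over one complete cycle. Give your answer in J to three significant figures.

Constant-volume legs do no work.
W(i) = (954)(3.42 − 5.9) = -2366 J; W(iii) = (304)(5.9 − 3.42) = 753.9 J.
W_net = -2366 + 753.9 = -1612 J (the counter-clockwise enclosed area).

W_net ≈ -1610 J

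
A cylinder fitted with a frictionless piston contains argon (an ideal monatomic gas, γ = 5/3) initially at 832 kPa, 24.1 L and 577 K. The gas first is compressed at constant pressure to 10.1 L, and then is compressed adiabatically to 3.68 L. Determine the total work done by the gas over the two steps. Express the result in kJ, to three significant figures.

W_total ≈ -23.8 kJ

Step 1 (isobaric): W = PΔV = (832 kPa)(10.1 − 24.1 L) = -11648 J.
After step 1: P = 832 kPa, V = 10.1 L, T = 241.8 K.
Step 2 (adiabatic): W = (P₁V₁ − P₂V₂)/(γ−1) = (8403 − 16473)/0.667 = -12104 J.
W_total = -11648 − 12104 = -23752 J.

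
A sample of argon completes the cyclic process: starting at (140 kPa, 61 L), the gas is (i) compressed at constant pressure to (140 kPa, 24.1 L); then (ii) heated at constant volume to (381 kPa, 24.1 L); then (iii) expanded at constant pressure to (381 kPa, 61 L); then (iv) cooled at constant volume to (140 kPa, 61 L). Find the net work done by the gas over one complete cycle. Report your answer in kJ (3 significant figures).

W_net ≈ 8.89 kJ

Constant-volume legs do no work.
W(i) = (140)(24.1 − 61) = -5166 J; W(iii) = (381)(61 − 24.1) = 14059 J.
W_net = -5166 + 14059 = 8893 J (the clockwise enclosed area).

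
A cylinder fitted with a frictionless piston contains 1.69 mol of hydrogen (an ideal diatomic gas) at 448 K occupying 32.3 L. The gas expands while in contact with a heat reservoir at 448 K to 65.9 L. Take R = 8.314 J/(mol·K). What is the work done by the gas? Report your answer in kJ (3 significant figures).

W ≈ 4.49 kJ

Isothermal: W = nRT ln(V₂/V₁).
W = (1.69)(8.314)(448) × ln(65.9/32.3)
  = 6295 × 0.7131
W_by_gas = 4489 J.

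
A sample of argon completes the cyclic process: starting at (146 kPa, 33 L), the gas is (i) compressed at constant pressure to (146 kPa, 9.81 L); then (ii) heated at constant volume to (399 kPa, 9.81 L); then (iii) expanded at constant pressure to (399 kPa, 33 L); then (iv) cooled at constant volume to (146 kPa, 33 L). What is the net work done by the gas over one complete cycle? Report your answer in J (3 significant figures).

W_net ≈ 5870 J

Constant-volume legs do no work.
W(i) = (146)(9.81 − 33) = -3386 J; W(iii) = (399)(33 − 9.81) = 9253 J.
W_net = -3386 + 9253 = 5867 J (the clockwise enclosed area).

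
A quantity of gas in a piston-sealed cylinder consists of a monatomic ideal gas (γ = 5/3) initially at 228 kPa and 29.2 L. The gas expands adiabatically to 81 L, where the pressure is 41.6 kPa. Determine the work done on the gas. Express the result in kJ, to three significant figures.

Adiabatic: W = (P₁V₁ − P₂V₂)/(γ − 1) with γ = 5/3.
P₁V₁ = 6658 J, P₂V₂ = 3370 J.
W = (6658 − 3370) / 0.6667 = 4932 J.
Work on gas = −W_by = -4932 J.

W ≈ -4.93 kJ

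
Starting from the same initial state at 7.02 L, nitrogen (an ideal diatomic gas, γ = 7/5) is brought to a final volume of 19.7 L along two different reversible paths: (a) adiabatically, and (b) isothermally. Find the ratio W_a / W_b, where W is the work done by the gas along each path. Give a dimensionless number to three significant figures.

W_a / W_b ≈ 0.819

Path (a) adiabatic: W = P₁V₁(1 − (V₁/V₂)^(γ−1))/(γ−1) → W_a/(P₁V₁) = 0.8454.
Path (b) isothermal: W = P₁V₁ ln(V₂/V₁) → W_b/(P₁V₁) = 1.032.
W_a / W_b = 0.8454 / 1.032 = 0.8193.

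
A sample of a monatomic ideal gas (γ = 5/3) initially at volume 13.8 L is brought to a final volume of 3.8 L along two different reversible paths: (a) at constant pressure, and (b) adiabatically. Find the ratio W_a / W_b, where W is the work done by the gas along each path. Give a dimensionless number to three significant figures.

W_a / W_b ≈ 0.355

Path (a) isobaric: W = P₁(V₂ − V₁) → W_a/(P₁V₁) = -0.7246.
Path (b) adiabatic: W = P₁V₁(1 − (V₁/V₂)^(γ−1))/(γ−1) → W_b/(P₁V₁) = -2.044.
W_a / W_b = -0.7246 / -2.044 = 0.3545.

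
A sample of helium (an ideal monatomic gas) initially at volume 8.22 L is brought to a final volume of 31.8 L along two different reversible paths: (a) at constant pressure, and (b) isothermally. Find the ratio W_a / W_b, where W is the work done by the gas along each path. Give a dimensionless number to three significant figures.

W_a / W_b ≈ 2.12

Path (a) isobaric: W = P₁(V₂ − V₁) → W_a/(P₁V₁) = 2.869.
Path (b) isothermal: W = P₁V₁ ln(V₂/V₁) → W_b/(P₁V₁) = 1.353.
W_a / W_b = 2.869 / 1.353 = 2.12.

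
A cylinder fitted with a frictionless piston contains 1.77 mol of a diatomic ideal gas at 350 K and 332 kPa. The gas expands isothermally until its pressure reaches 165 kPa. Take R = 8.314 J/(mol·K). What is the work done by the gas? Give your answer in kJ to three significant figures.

Isothermal process: W = nRT ln(V₂/V₁) = nRT ln(P₁/P₂).
W = (1.77)(8.314)(350) × ln(332/165)
  = 5151 × ln(2.012) = 5151 × 0.6992
W_by_gas = 3601 J.

W ≈ 3.60 kJ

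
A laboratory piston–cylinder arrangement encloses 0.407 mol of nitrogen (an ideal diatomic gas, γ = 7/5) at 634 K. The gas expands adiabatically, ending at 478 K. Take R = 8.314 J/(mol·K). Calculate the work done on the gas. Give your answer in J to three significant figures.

W ≈ -1320 J

Adiabatic ⇒ Q = 0, so W_by = −ΔU = nCᵥ(T₁ − T₂).
Cᵥ = 5R/2 = 20.79 J/(mol·K).
W = (0.407)(20.79)(634 − 478) = 1320 J.
Work on gas = −W_by = -1320 J.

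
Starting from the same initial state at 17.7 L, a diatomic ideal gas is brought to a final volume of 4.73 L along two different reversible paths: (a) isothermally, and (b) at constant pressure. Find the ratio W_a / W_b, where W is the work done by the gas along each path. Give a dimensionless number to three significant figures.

Path (a) isothermal: W = P₁V₁ ln(V₂/V₁) → W_a/(P₁V₁) = -1.32.
Path (b) isobaric: W = P₁(V₂ − V₁) → W_b/(P₁V₁) = -0.7328.
W_a / W_b = -1.32 / -0.7328 = 1.801.

W_a / W_b ≈ 1.80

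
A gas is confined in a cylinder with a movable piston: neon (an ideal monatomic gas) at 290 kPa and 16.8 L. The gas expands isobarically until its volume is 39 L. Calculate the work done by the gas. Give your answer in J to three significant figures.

Isobaric: W = P ΔV.
W = (290 kPa)(39 − 16.8 L) = (290)(22.2) = 6438 J.

W ≈ 6440 J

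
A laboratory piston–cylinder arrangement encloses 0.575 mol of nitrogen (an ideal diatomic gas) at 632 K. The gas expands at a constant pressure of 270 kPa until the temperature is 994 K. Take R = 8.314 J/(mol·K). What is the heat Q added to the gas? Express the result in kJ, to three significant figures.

Isobaric: W = nRΔT = (0.575)(8.314)(362) = 1731 J.
ΔU = nCᵥΔT with Cᵥ = 5R/2: ΔU = (0.575)(20.79)(362) = 4326 J.
Q = ΔU + W = 4326 + 1731 = 6057 J.

Q ≈ 6.06 kJ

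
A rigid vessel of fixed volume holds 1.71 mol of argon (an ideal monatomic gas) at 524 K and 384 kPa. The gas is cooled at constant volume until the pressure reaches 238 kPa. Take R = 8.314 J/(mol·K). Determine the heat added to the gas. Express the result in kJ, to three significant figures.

Constant volume ⇒ W = 0, so Q = ΔU = nCᵥΔT with Cᵥ = 3R/2 = 12.47 J/(mol·K).
At constant V, T₂/T₁ = P₂/P₁ ⇒ ΔT = T₁(P₂/P₁ − 1) = 524·(238/384 − 1) = -199.2 K.
ΔU = (1.71)(12.47)(-199.2) = -4249 J.

Q ≈ -4.25 kJ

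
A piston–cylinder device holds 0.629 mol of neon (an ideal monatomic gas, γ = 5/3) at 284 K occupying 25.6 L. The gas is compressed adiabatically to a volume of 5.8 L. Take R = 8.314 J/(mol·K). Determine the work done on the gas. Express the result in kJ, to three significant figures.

W ≈ 3.77 kJ

Adiabatic: TV^(γ−1) = const with γ = 5/3.
T₂ = T₁ (V₁/V₂)^(γ−1) = 284 × (25.6/5.8)^0.667 = 284 × 2.691 = 764.2 K.
W_by = nCᵥ(T₁ − T₂) = (0.629)(12.47)(284 − 764.2) = -3767 J.
Work on gas = −W_by = 3767 J.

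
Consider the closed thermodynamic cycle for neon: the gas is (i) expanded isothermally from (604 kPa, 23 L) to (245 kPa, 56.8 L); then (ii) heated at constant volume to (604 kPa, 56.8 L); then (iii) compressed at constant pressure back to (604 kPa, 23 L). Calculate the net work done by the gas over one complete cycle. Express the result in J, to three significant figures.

W_net ≈ -7860 J

Leg (i): W = PᵢVᵢ ln(V_f/Vᵢ) = (13892) ln(56.8/23) = 12559 J.
Leg (ii): W = 0.
Leg (iii): W = PΔV = (604)(23 − 56.8) = -20415 J.
W_net = 12559 − 20415 = -7856 J.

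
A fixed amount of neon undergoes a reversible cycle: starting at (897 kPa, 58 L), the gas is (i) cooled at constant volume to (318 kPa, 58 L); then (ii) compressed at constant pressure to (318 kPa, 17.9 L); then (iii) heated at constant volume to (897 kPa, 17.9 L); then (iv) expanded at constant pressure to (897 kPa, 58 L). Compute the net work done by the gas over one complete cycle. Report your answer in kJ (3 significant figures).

W_net ≈ 23.2 kJ

Constant-volume legs do no work.
W(ii) = (318)(17.9 − 58) = -12752 J; W(iv) = (897)(58 − 17.9) = 35970 J.
W_net = -12752 + 35970 = 23218 J (the clockwise enclosed area).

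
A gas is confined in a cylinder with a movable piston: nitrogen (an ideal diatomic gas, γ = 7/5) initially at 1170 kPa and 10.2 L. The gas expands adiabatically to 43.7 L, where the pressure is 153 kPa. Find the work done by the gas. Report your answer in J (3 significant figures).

Adiabatic: W = (P₁V₁ − P₂V₂)/(γ − 1) with γ = 7/5.
P₁V₁ = 11934 J, P₂V₂ = 6686 J.
W = (11934 − 6686) / 0.4 = 13120 J.

W ≈ 13100 J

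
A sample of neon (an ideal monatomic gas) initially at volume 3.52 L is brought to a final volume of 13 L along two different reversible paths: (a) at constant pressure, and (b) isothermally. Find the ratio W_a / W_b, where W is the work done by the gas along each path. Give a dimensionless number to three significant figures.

Path (a) isobaric: W = P₁(V₂ − V₁) → W_a/(P₁V₁) = 2.693.
Path (b) isothermal: W = P₁V₁ ln(V₂/V₁) → W_b/(P₁V₁) = 1.306.
W_a / W_b = 2.693 / 1.306 = 2.061.

W_a / W_b ≈ 2.06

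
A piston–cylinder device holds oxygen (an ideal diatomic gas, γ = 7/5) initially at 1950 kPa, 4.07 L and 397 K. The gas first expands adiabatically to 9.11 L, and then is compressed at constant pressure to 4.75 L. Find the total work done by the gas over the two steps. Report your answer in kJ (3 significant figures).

W_total ≈ 2.71 kJ

Step 1 (adiabatic): W = (P₁V₁ − P₂V₂)/(γ−1) = (7937 − 5750)/0.4 = 5467 J.
After step 1: P = 631.2 kPa, V = 9.11 L, T = 287.6 K.
Step 2 (isobaric): W = PΔV = (631.2 kPa)(4.75 − 9.11 L) = -2752 J.
W_total = 5467 − 2752 = 2715 J.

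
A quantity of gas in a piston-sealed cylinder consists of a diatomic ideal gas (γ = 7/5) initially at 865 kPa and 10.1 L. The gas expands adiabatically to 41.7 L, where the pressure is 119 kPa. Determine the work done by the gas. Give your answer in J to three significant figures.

W ≈ 9440 J

Adiabatic: W = (P₁V₁ − P₂V₂)/(γ − 1) with γ = 7/5.
P₁V₁ = 8736 J, P₂V₂ = 4962 J.
W = (8736 − 4962) / 0.4 = 9436 J.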